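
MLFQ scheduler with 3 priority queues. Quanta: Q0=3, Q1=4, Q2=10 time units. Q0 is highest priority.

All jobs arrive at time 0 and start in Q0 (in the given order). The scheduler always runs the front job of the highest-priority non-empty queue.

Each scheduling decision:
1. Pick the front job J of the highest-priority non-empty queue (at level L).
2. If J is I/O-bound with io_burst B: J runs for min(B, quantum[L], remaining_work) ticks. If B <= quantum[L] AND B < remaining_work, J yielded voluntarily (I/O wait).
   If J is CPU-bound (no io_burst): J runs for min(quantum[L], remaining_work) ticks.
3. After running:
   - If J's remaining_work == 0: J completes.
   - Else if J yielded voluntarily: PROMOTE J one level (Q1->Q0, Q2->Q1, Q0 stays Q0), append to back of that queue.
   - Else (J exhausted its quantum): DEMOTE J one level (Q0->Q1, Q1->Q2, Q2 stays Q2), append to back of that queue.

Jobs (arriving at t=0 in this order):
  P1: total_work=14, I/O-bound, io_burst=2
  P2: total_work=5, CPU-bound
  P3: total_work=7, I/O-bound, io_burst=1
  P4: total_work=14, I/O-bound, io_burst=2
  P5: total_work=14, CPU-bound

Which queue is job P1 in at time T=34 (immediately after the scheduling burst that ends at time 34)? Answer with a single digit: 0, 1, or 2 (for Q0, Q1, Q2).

Answer: 0

Derivation:
t=0-2: P1@Q0 runs 2, rem=12, I/O yield, promote→Q0. Q0=[P2,P3,P4,P5,P1] Q1=[] Q2=[]
t=2-5: P2@Q0 runs 3, rem=2, quantum used, demote→Q1. Q0=[P3,P4,P5,P1] Q1=[P2] Q2=[]
t=5-6: P3@Q0 runs 1, rem=6, I/O yield, promote→Q0. Q0=[P4,P5,P1,P3] Q1=[P2] Q2=[]
t=6-8: P4@Q0 runs 2, rem=12, I/O yield, promote→Q0. Q0=[P5,P1,P3,P4] Q1=[P2] Q2=[]
t=8-11: P5@Q0 runs 3, rem=11, quantum used, demote→Q1. Q0=[P1,P3,P4] Q1=[P2,P5] Q2=[]
t=11-13: P1@Q0 runs 2, rem=10, I/O yield, promote→Q0. Q0=[P3,P4,P1] Q1=[P2,P5] Q2=[]
t=13-14: P3@Q0 runs 1, rem=5, I/O yield, promote→Q0. Q0=[P4,P1,P3] Q1=[P2,P5] Q2=[]
t=14-16: P4@Q0 runs 2, rem=10, I/O yield, promote→Q0. Q0=[P1,P3,P4] Q1=[P2,P5] Q2=[]
t=16-18: P1@Q0 runs 2, rem=8, I/O yield, promote→Q0. Q0=[P3,P4,P1] Q1=[P2,P5] Q2=[]
t=18-19: P3@Q0 runs 1, rem=4, I/O yield, promote→Q0. Q0=[P4,P1,P3] Q1=[P2,P5] Q2=[]
t=19-21: P4@Q0 runs 2, rem=8, I/O yield, promote→Q0. Q0=[P1,P3,P4] Q1=[P2,P5] Q2=[]
t=21-23: P1@Q0 runs 2, rem=6, I/O yield, promote→Q0. Q0=[P3,P4,P1] Q1=[P2,P5] Q2=[]
t=23-24: P3@Q0 runs 1, rem=3, I/O yield, promote→Q0. Q0=[P4,P1,P3] Q1=[P2,P5] Q2=[]
t=24-26: P4@Q0 runs 2, rem=6, I/O yield, promote→Q0. Q0=[P1,P3,P4] Q1=[P2,P5] Q2=[]
t=26-28: P1@Q0 runs 2, rem=4, I/O yield, promote→Q0. Q0=[P3,P4,P1] Q1=[P2,P5] Q2=[]
t=28-29: P3@Q0 runs 1, rem=2, I/O yield, promote→Q0. Q0=[P4,P1,P3] Q1=[P2,P5] Q2=[]
t=29-31: P4@Q0 runs 2, rem=4, I/O yield, promote→Q0. Q0=[P1,P3,P4] Q1=[P2,P5] Q2=[]
t=31-33: P1@Q0 runs 2, rem=2, I/O yield, promote→Q0. Q0=[P3,P4,P1] Q1=[P2,P5] Q2=[]
t=33-34: P3@Q0 runs 1, rem=1, I/O yield, promote→Q0. Q0=[P4,P1,P3] Q1=[P2,P5] Q2=[]
t=34-36: P4@Q0 runs 2, rem=2, I/O yield, promote→Q0. Q0=[P1,P3,P4] Q1=[P2,P5] Q2=[]
t=36-38: P1@Q0 runs 2, rem=0, completes. Q0=[P3,P4] Q1=[P2,P5] Q2=[]
t=38-39: P3@Q0 runs 1, rem=0, completes. Q0=[P4] Q1=[P2,P5] Q2=[]
t=39-41: P4@Q0 runs 2, rem=0, completes. Q0=[] Q1=[P2,P5] Q2=[]
t=41-43: P2@Q1 runs 2, rem=0, completes. Q0=[] Q1=[P5] Q2=[]
t=43-47: P5@Q1 runs 4, rem=7, quantum used, demote→Q2. Q0=[] Q1=[] Q2=[P5]
t=47-54: P5@Q2 runs 7, rem=0, completes. Q0=[] Q1=[] Q2=[]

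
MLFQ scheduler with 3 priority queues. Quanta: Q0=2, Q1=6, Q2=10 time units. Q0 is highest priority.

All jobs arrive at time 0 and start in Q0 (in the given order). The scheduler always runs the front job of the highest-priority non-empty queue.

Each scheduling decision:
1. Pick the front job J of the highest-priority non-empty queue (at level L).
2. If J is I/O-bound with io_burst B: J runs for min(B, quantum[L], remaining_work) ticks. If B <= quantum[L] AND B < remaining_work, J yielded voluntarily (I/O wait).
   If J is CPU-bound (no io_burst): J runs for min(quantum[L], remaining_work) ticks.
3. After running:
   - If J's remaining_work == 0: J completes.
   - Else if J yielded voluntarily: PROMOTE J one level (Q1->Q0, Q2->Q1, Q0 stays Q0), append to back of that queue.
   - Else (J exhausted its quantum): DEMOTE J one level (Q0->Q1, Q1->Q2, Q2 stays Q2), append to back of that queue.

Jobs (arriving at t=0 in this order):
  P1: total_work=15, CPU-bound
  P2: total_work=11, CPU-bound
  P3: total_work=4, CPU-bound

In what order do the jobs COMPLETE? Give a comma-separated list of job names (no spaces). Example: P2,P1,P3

t=0-2: P1@Q0 runs 2, rem=13, quantum used, demote→Q1. Q0=[P2,P3] Q1=[P1] Q2=[]
t=2-4: P2@Q0 runs 2, rem=9, quantum used, demote→Q1. Q0=[P3] Q1=[P1,P2] Q2=[]
t=4-6: P3@Q0 runs 2, rem=2, quantum used, demote→Q1. Q0=[] Q1=[P1,P2,P3] Q2=[]
t=6-12: P1@Q1 runs 6, rem=7, quantum used, demote→Q2. Q0=[] Q1=[P2,P3] Q2=[P1]
t=12-18: P2@Q1 runs 6, rem=3, quantum used, demote→Q2. Q0=[] Q1=[P3] Q2=[P1,P2]
t=18-20: P3@Q1 runs 2, rem=0, completes. Q0=[] Q1=[] Q2=[P1,P2]
t=20-27: P1@Q2 runs 7, rem=0, completes. Q0=[] Q1=[] Q2=[P2]
t=27-30: P2@Q2 runs 3, rem=0, completes. Q0=[] Q1=[] Q2=[]

Answer: P3,P1,P2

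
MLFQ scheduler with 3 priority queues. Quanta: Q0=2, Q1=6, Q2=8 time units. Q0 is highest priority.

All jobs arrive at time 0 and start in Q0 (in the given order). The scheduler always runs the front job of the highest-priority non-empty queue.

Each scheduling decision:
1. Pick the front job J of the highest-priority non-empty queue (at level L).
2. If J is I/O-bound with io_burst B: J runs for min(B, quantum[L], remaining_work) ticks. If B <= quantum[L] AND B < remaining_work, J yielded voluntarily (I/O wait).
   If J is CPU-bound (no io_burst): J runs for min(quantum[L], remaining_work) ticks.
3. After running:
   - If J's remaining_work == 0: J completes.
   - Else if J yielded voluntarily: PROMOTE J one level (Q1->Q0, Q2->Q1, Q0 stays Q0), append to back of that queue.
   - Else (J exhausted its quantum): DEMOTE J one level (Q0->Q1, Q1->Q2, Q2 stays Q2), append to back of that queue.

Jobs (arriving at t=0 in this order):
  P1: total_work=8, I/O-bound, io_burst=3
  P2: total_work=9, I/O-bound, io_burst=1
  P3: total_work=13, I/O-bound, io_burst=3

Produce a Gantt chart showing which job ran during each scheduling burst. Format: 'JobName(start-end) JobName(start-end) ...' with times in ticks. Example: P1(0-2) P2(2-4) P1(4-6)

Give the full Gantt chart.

t=0-2: P1@Q0 runs 2, rem=6, quantum used, demote→Q1. Q0=[P2,P3] Q1=[P1] Q2=[]
t=2-3: P2@Q0 runs 1, rem=8, I/O yield, promote→Q0. Q0=[P3,P2] Q1=[P1] Q2=[]
t=3-5: P3@Q0 runs 2, rem=11, quantum used, demote→Q1. Q0=[P2] Q1=[P1,P3] Q2=[]
t=5-6: P2@Q0 runs 1, rem=7, I/O yield, promote→Q0. Q0=[P2] Q1=[P1,P3] Q2=[]
t=6-7: P2@Q0 runs 1, rem=6, I/O yield, promote→Q0. Q0=[P2] Q1=[P1,P3] Q2=[]
t=7-8: P2@Q0 runs 1, rem=5, I/O yield, promote→Q0. Q0=[P2] Q1=[P1,P3] Q2=[]
t=8-9: P2@Q0 runs 1, rem=4, I/O yield, promote→Q0. Q0=[P2] Q1=[P1,P3] Q2=[]
t=9-10: P2@Q0 runs 1, rem=3, I/O yield, promote→Q0. Q0=[P2] Q1=[P1,P3] Q2=[]
t=10-11: P2@Q0 runs 1, rem=2, I/O yield, promote→Q0. Q0=[P2] Q1=[P1,P3] Q2=[]
t=11-12: P2@Q0 runs 1, rem=1, I/O yield, promote→Q0. Q0=[P2] Q1=[P1,P3] Q2=[]
t=12-13: P2@Q0 runs 1, rem=0, completes. Q0=[] Q1=[P1,P3] Q2=[]
t=13-16: P1@Q1 runs 3, rem=3, I/O yield, promote→Q0. Q0=[P1] Q1=[P3] Q2=[]
t=16-18: P1@Q0 runs 2, rem=1, quantum used, demote→Q1. Q0=[] Q1=[P3,P1] Q2=[]
t=18-21: P3@Q1 runs 3, rem=8, I/O yield, promote→Q0. Q0=[P3] Q1=[P1] Q2=[]
t=21-23: P3@Q0 runs 2, rem=6, quantum used, demote→Q1. Q0=[] Q1=[P1,P3] Q2=[]
t=23-24: P1@Q1 runs 1, rem=0, completes. Q0=[] Q1=[P3] Q2=[]
t=24-27: P3@Q1 runs 3, rem=3, I/O yield, promote→Q0. Q0=[P3] Q1=[] Q2=[]
t=27-29: P3@Q0 runs 2, rem=1, quantum used, demote→Q1. Q0=[] Q1=[P3] Q2=[]
t=29-30: P3@Q1 runs 1, rem=0, completes. Q0=[] Q1=[] Q2=[]

Answer: P1(0-2) P2(2-3) P3(3-5) P2(5-6) P2(6-7) P2(7-8) P2(8-9) P2(9-10) P2(10-11) P2(11-12) P2(12-13) P1(13-16) P1(16-18) P3(18-21) P3(21-23) P1(23-24) P3(24-27) P3(27-29) P3(29-30)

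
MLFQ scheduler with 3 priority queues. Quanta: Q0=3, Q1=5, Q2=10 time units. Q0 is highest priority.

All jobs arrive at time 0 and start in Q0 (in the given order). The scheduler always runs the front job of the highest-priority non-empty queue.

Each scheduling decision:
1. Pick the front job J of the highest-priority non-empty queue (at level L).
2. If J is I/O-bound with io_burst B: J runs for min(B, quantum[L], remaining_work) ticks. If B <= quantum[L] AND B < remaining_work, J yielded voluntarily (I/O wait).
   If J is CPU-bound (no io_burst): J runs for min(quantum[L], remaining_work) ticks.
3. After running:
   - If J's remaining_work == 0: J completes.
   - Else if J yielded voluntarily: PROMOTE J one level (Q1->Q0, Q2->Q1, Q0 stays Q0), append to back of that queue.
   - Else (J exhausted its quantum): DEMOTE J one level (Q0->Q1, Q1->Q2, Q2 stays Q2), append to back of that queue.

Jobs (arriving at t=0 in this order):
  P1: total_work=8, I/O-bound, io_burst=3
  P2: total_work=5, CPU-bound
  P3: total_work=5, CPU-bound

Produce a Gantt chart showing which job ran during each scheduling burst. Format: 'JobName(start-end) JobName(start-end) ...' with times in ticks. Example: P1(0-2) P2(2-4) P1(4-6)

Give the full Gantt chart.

Answer: P1(0-3) P2(3-6) P3(6-9) P1(9-12) P1(12-14) P2(14-16) P3(16-18)

Derivation:
t=0-3: P1@Q0 runs 3, rem=5, I/O yield, promote→Q0. Q0=[P2,P3,P1] Q1=[] Q2=[]
t=3-6: P2@Q0 runs 3, rem=2, quantum used, demote→Q1. Q0=[P3,P1] Q1=[P2] Q2=[]
t=6-9: P3@Q0 runs 3, rem=2, quantum used, demote→Q1. Q0=[P1] Q1=[P2,P3] Q2=[]
t=9-12: P1@Q0 runs 3, rem=2, I/O yield, promote→Q0. Q0=[P1] Q1=[P2,P3] Q2=[]
t=12-14: P1@Q0 runs 2, rem=0, completes. Q0=[] Q1=[P2,P3] Q2=[]
t=14-16: P2@Q1 runs 2, rem=0, completes. Q0=[] Q1=[P3] Q2=[]
t=16-18: P3@Q1 runs 2, rem=0, completes. Q0=[] Q1=[] Q2=[]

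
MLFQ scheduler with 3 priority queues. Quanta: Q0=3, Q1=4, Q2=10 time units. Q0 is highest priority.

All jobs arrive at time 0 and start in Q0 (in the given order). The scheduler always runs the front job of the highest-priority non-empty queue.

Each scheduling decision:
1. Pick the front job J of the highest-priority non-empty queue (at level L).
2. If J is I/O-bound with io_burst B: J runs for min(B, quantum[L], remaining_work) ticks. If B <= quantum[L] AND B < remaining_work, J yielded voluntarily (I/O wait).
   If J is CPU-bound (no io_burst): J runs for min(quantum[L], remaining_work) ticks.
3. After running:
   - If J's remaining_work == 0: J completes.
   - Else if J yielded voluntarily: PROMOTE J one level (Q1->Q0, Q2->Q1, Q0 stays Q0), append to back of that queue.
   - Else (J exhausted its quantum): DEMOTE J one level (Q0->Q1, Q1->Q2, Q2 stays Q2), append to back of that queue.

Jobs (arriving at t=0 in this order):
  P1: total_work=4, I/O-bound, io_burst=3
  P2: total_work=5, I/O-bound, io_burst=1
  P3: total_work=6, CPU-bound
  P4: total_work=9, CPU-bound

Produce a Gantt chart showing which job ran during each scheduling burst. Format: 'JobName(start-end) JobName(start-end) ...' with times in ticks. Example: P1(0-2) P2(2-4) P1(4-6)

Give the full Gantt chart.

Answer: P1(0-3) P2(3-4) P3(4-7) P4(7-10) P1(10-11) P2(11-12) P2(12-13) P2(13-14) P2(14-15) P3(15-18) P4(18-22) P4(22-24)

Derivation:
t=0-3: P1@Q0 runs 3, rem=1, I/O yield, promote→Q0. Q0=[P2,P3,P4,P1] Q1=[] Q2=[]
t=3-4: P2@Q0 runs 1, rem=4, I/O yield, promote→Q0. Q0=[P3,P4,P1,P2] Q1=[] Q2=[]
t=4-7: P3@Q0 runs 3, rem=3, quantum used, demote→Q1. Q0=[P4,P1,P2] Q1=[P3] Q2=[]
t=7-10: P4@Q0 runs 3, rem=6, quantum used, demote→Q1. Q0=[P1,P2] Q1=[P3,P4] Q2=[]
t=10-11: P1@Q0 runs 1, rem=0, completes. Q0=[P2] Q1=[P3,P4] Q2=[]
t=11-12: P2@Q0 runs 1, rem=3, I/O yield, promote→Q0. Q0=[P2] Q1=[P3,P4] Q2=[]
t=12-13: P2@Q0 runs 1, rem=2, I/O yield, promote→Q0. Q0=[P2] Q1=[P3,P4] Q2=[]
t=13-14: P2@Q0 runs 1, rem=1, I/O yield, promote→Q0. Q0=[P2] Q1=[P3,P4] Q2=[]
t=14-15: P2@Q0 runs 1, rem=0, completes. Q0=[] Q1=[P3,P4] Q2=[]
t=15-18: P3@Q1 runs 3, rem=0, completes. Q0=[] Q1=[P4] Q2=[]
t=18-22: P4@Q1 runs 4, rem=2, quantum used, demote→Q2. Q0=[] Q1=[] Q2=[P4]
t=22-24: P4@Q2 runs 2, rem=0, completes. Q0=[] Q1=[] Q2=[]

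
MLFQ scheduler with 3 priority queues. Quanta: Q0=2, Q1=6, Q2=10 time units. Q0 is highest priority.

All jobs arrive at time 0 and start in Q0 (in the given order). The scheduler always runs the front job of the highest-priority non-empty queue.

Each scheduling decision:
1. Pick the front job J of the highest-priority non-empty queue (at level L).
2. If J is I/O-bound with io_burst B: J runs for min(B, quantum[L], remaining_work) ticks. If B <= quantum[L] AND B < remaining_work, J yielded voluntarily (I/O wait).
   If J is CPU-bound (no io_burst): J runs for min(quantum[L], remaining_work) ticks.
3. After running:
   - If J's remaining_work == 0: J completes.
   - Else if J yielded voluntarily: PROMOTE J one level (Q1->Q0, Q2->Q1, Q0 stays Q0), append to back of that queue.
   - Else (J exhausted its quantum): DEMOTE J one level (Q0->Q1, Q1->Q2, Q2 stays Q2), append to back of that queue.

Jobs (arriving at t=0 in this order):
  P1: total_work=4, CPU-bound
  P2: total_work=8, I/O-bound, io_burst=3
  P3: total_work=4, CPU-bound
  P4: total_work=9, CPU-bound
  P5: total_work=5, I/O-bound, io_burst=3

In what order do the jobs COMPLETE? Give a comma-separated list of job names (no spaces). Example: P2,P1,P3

t=0-2: P1@Q0 runs 2, rem=2, quantum used, demote→Q1. Q0=[P2,P3,P4,P5] Q1=[P1] Q2=[]
t=2-4: P2@Q0 runs 2, rem=6, quantum used, demote→Q1. Q0=[P3,P4,P5] Q1=[P1,P2] Q2=[]
t=4-6: P3@Q0 runs 2, rem=2, quantum used, demote→Q1. Q0=[P4,P5] Q1=[P1,P2,P3] Q2=[]
t=6-8: P4@Q0 runs 2, rem=7, quantum used, demote→Q1. Q0=[P5] Q1=[P1,P2,P3,P4] Q2=[]
t=8-10: P5@Q0 runs 2, rem=3, quantum used, demote→Q1. Q0=[] Q1=[P1,P2,P3,P4,P5] Q2=[]
t=10-12: P1@Q1 runs 2, rem=0, completes. Q0=[] Q1=[P2,P3,P4,P5] Q2=[]
t=12-15: P2@Q1 runs 3, rem=3, I/O yield, promote→Q0. Q0=[P2] Q1=[P3,P4,P5] Q2=[]
t=15-17: P2@Q0 runs 2, rem=1, quantum used, demote→Q1. Q0=[] Q1=[P3,P4,P5,P2] Q2=[]
t=17-19: P3@Q1 runs 2, rem=0, completes. Q0=[] Q1=[P4,P5,P2] Q2=[]
t=19-25: P4@Q1 runs 6, rem=1, quantum used, demote→Q2. Q0=[] Q1=[P5,P2] Q2=[P4]
t=25-28: P5@Q1 runs 3, rem=0, completes. Q0=[] Q1=[P2] Q2=[P4]
t=28-29: P2@Q1 runs 1, rem=0, completes. Q0=[] Q1=[] Q2=[P4]
t=29-30: P4@Q2 runs 1, rem=0, completes. Q0=[] Q1=[] Q2=[]

Answer: P1,P3,P5,P2,P4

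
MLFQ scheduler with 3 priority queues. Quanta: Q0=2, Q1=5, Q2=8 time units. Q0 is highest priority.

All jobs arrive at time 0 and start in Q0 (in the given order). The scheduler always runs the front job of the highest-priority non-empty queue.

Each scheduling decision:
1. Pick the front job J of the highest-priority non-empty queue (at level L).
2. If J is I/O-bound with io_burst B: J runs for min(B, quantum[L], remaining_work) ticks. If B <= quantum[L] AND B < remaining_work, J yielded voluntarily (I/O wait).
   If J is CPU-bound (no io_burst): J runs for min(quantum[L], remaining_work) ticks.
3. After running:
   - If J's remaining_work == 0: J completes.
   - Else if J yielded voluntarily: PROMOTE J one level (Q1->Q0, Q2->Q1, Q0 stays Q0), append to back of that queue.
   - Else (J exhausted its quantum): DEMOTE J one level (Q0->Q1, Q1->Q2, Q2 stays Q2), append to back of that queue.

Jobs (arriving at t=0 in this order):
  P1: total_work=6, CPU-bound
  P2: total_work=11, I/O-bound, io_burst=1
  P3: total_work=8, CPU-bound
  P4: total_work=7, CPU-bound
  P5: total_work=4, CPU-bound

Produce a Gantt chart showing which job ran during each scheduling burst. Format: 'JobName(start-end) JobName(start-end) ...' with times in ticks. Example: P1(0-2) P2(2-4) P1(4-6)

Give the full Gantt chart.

Answer: P1(0-2) P2(2-3) P3(3-5) P4(5-7) P5(7-9) P2(9-10) P2(10-11) P2(11-12) P2(12-13) P2(13-14) P2(14-15) P2(15-16) P2(16-17) P2(17-18) P2(18-19) P1(19-23) P3(23-28) P4(28-33) P5(33-35) P3(35-36)

Derivation:
t=0-2: P1@Q0 runs 2, rem=4, quantum used, demote→Q1. Q0=[P2,P3,P4,P5] Q1=[P1] Q2=[]
t=2-3: P2@Q0 runs 1, rem=10, I/O yield, promote→Q0. Q0=[P3,P4,P5,P2] Q1=[P1] Q2=[]
t=3-5: P3@Q0 runs 2, rem=6, quantum used, demote→Q1. Q0=[P4,P5,P2] Q1=[P1,P3] Q2=[]
t=5-7: P4@Q0 runs 2, rem=5, quantum used, demote→Q1. Q0=[P5,P2] Q1=[P1,P3,P4] Q2=[]
t=7-9: P5@Q0 runs 2, rem=2, quantum used, demote→Q1. Q0=[P2] Q1=[P1,P3,P4,P5] Q2=[]
t=9-10: P2@Q0 runs 1, rem=9, I/O yield, promote→Q0. Q0=[P2] Q1=[P1,P3,P4,P5] Q2=[]
t=10-11: P2@Q0 runs 1, rem=8, I/O yield, promote→Q0. Q0=[P2] Q1=[P1,P3,P4,P5] Q2=[]
t=11-12: P2@Q0 runs 1, rem=7, I/O yield, promote→Q0. Q0=[P2] Q1=[P1,P3,P4,P5] Q2=[]
t=12-13: P2@Q0 runs 1, rem=6, I/O yield, promote→Q0. Q0=[P2] Q1=[P1,P3,P4,P5] Q2=[]
t=13-14: P2@Q0 runs 1, rem=5, I/O yield, promote→Q0. Q0=[P2] Q1=[P1,P3,P4,P5] Q2=[]
t=14-15: P2@Q0 runs 1, rem=4, I/O yield, promote→Q0. Q0=[P2] Q1=[P1,P3,P4,P5] Q2=[]
t=15-16: P2@Q0 runs 1, rem=3, I/O yield, promote→Q0. Q0=[P2] Q1=[P1,P3,P4,P5] Q2=[]
t=16-17: P2@Q0 runs 1, rem=2, I/O yield, promote→Q0. Q0=[P2] Q1=[P1,P3,P4,P5] Q2=[]
t=17-18: P2@Q0 runs 1, rem=1, I/O yield, promote→Q0. Q0=[P2] Q1=[P1,P3,P4,P5] Q2=[]
t=18-19: P2@Q0 runs 1, rem=0, completes. Q0=[] Q1=[P1,P3,P4,P5] Q2=[]
t=19-23: P1@Q1 runs 4, rem=0, completes. Q0=[] Q1=[P3,P4,P5] Q2=[]
t=23-28: P3@Q1 runs 5, rem=1, quantum used, demote→Q2. Q0=[] Q1=[P4,P5] Q2=[P3]
t=28-33: P4@Q1 runs 5, rem=0, completes. Q0=[] Q1=[P5] Q2=[P3]
t=33-35: P5@Q1 runs 2, rem=0, completes. Q0=[] Q1=[] Q2=[P3]
t=35-36: P3@Q2 runs 1, rem=0, completes. Q0=[] Q1=[] Q2=[]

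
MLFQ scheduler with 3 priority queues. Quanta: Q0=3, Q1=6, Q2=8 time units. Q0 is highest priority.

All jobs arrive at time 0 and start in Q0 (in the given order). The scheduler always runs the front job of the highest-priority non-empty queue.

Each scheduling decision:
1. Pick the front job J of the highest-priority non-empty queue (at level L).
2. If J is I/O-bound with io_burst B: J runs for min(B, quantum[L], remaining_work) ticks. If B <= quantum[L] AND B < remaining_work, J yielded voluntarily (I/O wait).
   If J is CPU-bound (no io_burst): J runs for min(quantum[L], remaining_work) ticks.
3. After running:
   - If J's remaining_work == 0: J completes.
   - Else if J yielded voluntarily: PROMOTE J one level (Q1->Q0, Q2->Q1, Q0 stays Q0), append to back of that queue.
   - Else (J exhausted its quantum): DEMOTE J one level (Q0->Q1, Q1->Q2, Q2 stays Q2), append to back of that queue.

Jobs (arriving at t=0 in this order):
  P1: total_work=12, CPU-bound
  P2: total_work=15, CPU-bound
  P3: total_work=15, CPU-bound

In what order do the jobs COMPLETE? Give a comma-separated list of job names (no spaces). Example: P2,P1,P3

t=0-3: P1@Q0 runs 3, rem=9, quantum used, demote→Q1. Q0=[P2,P3] Q1=[P1] Q2=[]
t=3-6: P2@Q0 runs 3, rem=12, quantum used, demote→Q1. Q0=[P3] Q1=[P1,P2] Q2=[]
t=6-9: P3@Q0 runs 3, rem=12, quantum used, demote→Q1. Q0=[] Q1=[P1,P2,P3] Q2=[]
t=9-15: P1@Q1 runs 6, rem=3, quantum used, demote→Q2. Q0=[] Q1=[P2,P3] Q2=[P1]
t=15-21: P2@Q1 runs 6, rem=6, quantum used, demote→Q2. Q0=[] Q1=[P3] Q2=[P1,P2]
t=21-27: P3@Q1 runs 6, rem=6, quantum used, demote→Q2. Q0=[] Q1=[] Q2=[P1,P2,P3]
t=27-30: P1@Q2 runs 3, rem=0, completes. Q0=[] Q1=[] Q2=[P2,P3]
t=30-36: P2@Q2 runs 6, rem=0, completes. Q0=[] Q1=[] Q2=[P3]
t=36-42: P3@Q2 runs 6, rem=0, completes. Q0=[] Q1=[] Q2=[]

Answer: P1,P2,P3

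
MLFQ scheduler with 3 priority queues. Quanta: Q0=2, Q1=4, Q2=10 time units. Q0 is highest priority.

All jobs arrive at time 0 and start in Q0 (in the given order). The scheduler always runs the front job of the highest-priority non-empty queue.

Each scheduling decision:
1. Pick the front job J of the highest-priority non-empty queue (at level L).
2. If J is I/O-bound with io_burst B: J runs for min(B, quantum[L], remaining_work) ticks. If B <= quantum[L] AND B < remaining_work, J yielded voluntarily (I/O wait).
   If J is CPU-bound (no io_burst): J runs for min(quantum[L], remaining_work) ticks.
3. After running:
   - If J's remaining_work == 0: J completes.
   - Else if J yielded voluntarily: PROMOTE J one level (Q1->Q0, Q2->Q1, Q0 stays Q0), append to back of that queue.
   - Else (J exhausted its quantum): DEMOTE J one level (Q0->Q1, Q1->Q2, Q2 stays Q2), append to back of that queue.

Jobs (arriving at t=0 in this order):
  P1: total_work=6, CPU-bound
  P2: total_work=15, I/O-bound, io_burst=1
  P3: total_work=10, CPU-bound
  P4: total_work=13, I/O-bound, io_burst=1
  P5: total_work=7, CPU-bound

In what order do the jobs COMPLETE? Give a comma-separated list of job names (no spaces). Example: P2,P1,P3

Answer: P4,P2,P1,P3,P5

Derivation:
t=0-2: P1@Q0 runs 2, rem=4, quantum used, demote→Q1. Q0=[P2,P3,P4,P5] Q1=[P1] Q2=[]
t=2-3: P2@Q0 runs 1, rem=14, I/O yield, promote→Q0. Q0=[P3,P4,P5,P2] Q1=[P1] Q2=[]
t=3-5: P3@Q0 runs 2, rem=8, quantum used, demote→Q1. Q0=[P4,P5,P2] Q1=[P1,P3] Q2=[]
t=5-6: P4@Q0 runs 1, rem=12, I/O yield, promote→Q0. Q0=[P5,P2,P4] Q1=[P1,P3] Q2=[]
t=6-8: P5@Q0 runs 2, rem=5, quantum used, demote→Q1. Q0=[P2,P4] Q1=[P1,P3,P5] Q2=[]
t=8-9: P2@Q0 runs 1, rem=13, I/O yield, promote→Q0. Q0=[P4,P2] Q1=[P1,P3,P5] Q2=[]
t=9-10: P4@Q0 runs 1, rem=11, I/O yield, promote→Q0. Q0=[P2,P4] Q1=[P1,P3,P5] Q2=[]
t=10-11: P2@Q0 runs 1, rem=12, I/O yield, promote→Q0. Q0=[P4,P2] Q1=[P1,P3,P5] Q2=[]
t=11-12: P4@Q0 runs 1, rem=10, I/O yield, promote→Q0. Q0=[P2,P4] Q1=[P1,P3,P5] Q2=[]
t=12-13: P2@Q0 runs 1, rem=11, I/O yield, promote→Q0. Q0=[P4,P2] Q1=[P1,P3,P5] Q2=[]
t=13-14: P4@Q0 runs 1, rem=9, I/O yield, promote→Q0. Q0=[P2,P4] Q1=[P1,P3,P5] Q2=[]
t=14-15: P2@Q0 runs 1, rem=10, I/O yield, promote→Q0. Q0=[P4,P2] Q1=[P1,P3,P5] Q2=[]
t=15-16: P4@Q0 runs 1, rem=8, I/O yield, promote→Q0. Q0=[P2,P4] Q1=[P1,P3,P5] Q2=[]
t=16-17: P2@Q0 runs 1, rem=9, I/O yield, promote→Q0. Q0=[P4,P2] Q1=[P1,P3,P5] Q2=[]
t=17-18: P4@Q0 runs 1, rem=7, I/O yield, promote→Q0. Q0=[P2,P4] Q1=[P1,P3,P5] Q2=[]
t=18-19: P2@Q0 runs 1, rem=8, I/O yield, promote→Q0. Q0=[P4,P2] Q1=[P1,P3,P5] Q2=[]
t=19-20: P4@Q0 runs 1, rem=6, I/O yield, promote→Q0. Q0=[P2,P4] Q1=[P1,P3,P5] Q2=[]
t=20-21: P2@Q0 runs 1, rem=7, I/O yield, promote→Q0. Q0=[P4,P2] Q1=[P1,P3,P5] Q2=[]
t=21-22: P4@Q0 runs 1, rem=5, I/O yield, promote→Q0. Q0=[P2,P4] Q1=[P1,P3,P5] Q2=[]
t=22-23: P2@Q0 runs 1, rem=6, I/O yield, promote→Q0. Q0=[P4,P2] Q1=[P1,P3,P5] Q2=[]
t=23-24: P4@Q0 runs 1, rem=4, I/O yield, promote→Q0. Q0=[P2,P4] Q1=[P1,P3,P5] Q2=[]
t=24-25: P2@Q0 runs 1, rem=5, I/O yield, promote→Q0. Q0=[P4,P2] Q1=[P1,P3,P5] Q2=[]
t=25-26: P4@Q0 runs 1, rem=3, I/O yield, promote→Q0. Q0=[P2,P4] Q1=[P1,P3,P5] Q2=[]
t=26-27: P2@Q0 runs 1, rem=4, I/O yield, promote→Q0. Q0=[P4,P2] Q1=[P1,P3,P5] Q2=[]
t=27-28: P4@Q0 runs 1, rem=2, I/O yield, promote→Q0. Q0=[P2,P4] Q1=[P1,P3,P5] Q2=[]
t=28-29: P2@Q0 runs 1, rem=3, I/O yield, promote→Q0. Q0=[P4,P2] Q1=[P1,P3,P5] Q2=[]
t=29-30: P4@Q0 runs 1, rem=1, I/O yield, promote→Q0. Q0=[P2,P4] Q1=[P1,P3,P5] Q2=[]
t=30-31: P2@Q0 runs 1, rem=2, I/O yield, promote→Q0. Q0=[P4,P2] Q1=[P1,P3,P5] Q2=[]
t=31-32: P4@Q0 runs 1, rem=0, completes. Q0=[P2] Q1=[P1,P3,P5] Q2=[]
t=32-33: P2@Q0 runs 1, rem=1, I/O yield, promote→Q0. Q0=[P2] Q1=[P1,P3,P5] Q2=[]
t=33-34: P2@Q0 runs 1, rem=0, completes. Q0=[] Q1=[P1,P3,P5] Q2=[]
t=34-38: P1@Q1 runs 4, rem=0, completes. Q0=[] Q1=[P3,P5] Q2=[]
t=38-42: P3@Q1 runs 4, rem=4, quantum used, demote→Q2. Q0=[] Q1=[P5] Q2=[P3]
t=42-46: P5@Q1 runs 4, rem=1, quantum used, demote→Q2. Q0=[] Q1=[] Q2=[P3,P5]
t=46-50: P3@Q2 runs 4, rem=0, completes. Q0=[] Q1=[] Q2=[P5]
t=50-51: P5@Q2 runs 1, rem=0, completes. Q0=[] Q1=[] Q2=[]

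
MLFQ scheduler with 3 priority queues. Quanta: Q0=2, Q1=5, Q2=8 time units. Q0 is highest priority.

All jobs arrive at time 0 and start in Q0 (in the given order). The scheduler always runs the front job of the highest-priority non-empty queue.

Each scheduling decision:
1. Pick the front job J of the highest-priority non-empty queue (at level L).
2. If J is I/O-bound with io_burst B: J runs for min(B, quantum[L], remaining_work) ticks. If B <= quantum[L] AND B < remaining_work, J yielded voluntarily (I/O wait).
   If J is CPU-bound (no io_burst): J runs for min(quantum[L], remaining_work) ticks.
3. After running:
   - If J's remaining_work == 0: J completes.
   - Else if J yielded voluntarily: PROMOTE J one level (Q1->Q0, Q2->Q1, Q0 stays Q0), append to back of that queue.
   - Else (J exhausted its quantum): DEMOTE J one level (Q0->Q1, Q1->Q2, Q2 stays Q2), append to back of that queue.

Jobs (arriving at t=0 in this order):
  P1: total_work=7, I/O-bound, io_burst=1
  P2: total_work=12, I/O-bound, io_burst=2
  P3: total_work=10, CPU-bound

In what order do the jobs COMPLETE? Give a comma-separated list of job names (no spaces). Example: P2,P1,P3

Answer: P2,P1,P3

Derivation:
t=0-1: P1@Q0 runs 1, rem=6, I/O yield, promote→Q0. Q0=[P2,P3,P1] Q1=[] Q2=[]
t=1-3: P2@Q0 runs 2, rem=10, I/O yield, promote→Q0. Q0=[P3,P1,P2] Q1=[] Q2=[]
t=3-5: P3@Q0 runs 2, rem=8, quantum used, demote→Q1. Q0=[P1,P2] Q1=[P3] Q2=[]
t=5-6: P1@Q0 runs 1, rem=5, I/O yield, promote→Q0. Q0=[P2,P1] Q1=[P3] Q2=[]
t=6-8: P2@Q0 runs 2, rem=8, I/O yield, promote→Q0. Q0=[P1,P2] Q1=[P3] Q2=[]
t=8-9: P1@Q0 runs 1, rem=4, I/O yield, promote→Q0. Q0=[P2,P1] Q1=[P3] Q2=[]
t=9-11: P2@Q0 runs 2, rem=6, I/O yield, promote→Q0. Q0=[P1,P2] Q1=[P3] Q2=[]
t=11-12: P1@Q0 runs 1, rem=3, I/O yield, promote→Q0. Q0=[P2,P1] Q1=[P3] Q2=[]
t=12-14: P2@Q0 runs 2, rem=4, I/O yield, promote→Q0. Q0=[P1,P2] Q1=[P3] Q2=[]
t=14-15: P1@Q0 runs 1, rem=2, I/O yield, promote→Q0. Q0=[P2,P1] Q1=[P3] Q2=[]
t=15-17: P2@Q0 runs 2, rem=2, I/O yield, promote→Q0. Q0=[P1,P2] Q1=[P3] Q2=[]
t=17-18: P1@Q0 runs 1, rem=1, I/O yield, promote→Q0. Q0=[P2,P1] Q1=[P3] Q2=[]
t=18-20: P2@Q0 runs 2, rem=0, completes. Q0=[P1] Q1=[P3] Q2=[]
t=20-21: P1@Q0 runs 1, rem=0, completes. Q0=[] Q1=[P3] Q2=[]
t=21-26: P3@Q1 runs 5, rem=3, quantum used, demote→Q2. Q0=[] Q1=[] Q2=[P3]
t=26-29: P3@Q2 runs 3, rem=0, completes. Q0=[] Q1=[] Q2=[]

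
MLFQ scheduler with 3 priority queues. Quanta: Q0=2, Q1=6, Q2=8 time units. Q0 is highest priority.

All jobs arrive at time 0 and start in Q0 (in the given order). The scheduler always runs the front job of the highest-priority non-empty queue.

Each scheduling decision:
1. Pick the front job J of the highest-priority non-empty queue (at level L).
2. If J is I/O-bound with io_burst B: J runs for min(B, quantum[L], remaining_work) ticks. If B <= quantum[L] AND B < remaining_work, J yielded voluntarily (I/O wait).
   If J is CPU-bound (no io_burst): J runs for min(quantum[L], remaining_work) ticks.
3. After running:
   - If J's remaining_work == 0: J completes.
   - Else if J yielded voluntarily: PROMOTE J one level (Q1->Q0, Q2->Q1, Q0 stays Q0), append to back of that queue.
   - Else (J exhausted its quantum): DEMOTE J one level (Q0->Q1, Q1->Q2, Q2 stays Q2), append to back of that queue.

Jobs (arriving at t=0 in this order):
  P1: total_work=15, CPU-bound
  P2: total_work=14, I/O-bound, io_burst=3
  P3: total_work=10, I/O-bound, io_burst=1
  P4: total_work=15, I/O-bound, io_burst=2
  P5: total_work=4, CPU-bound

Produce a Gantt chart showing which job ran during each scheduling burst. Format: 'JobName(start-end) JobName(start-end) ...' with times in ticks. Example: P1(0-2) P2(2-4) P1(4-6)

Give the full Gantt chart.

Answer: P1(0-2) P2(2-4) P3(4-5) P4(5-7) P5(7-9) P3(9-10) P4(10-12) P3(12-13) P4(13-15) P3(15-16) P4(16-18) P3(18-19) P4(19-21) P3(21-22) P4(22-24) P3(24-25) P4(25-27) P3(27-28) P4(28-29) P3(29-30) P3(30-31) P1(31-37) P2(37-40) P2(40-42) P5(42-44) P2(44-47) P2(47-49) P2(49-51) P1(51-58)

Derivation:
t=0-2: P1@Q0 runs 2, rem=13, quantum used, demote→Q1. Q0=[P2,P3,P4,P5] Q1=[P1] Q2=[]
t=2-4: P2@Q0 runs 2, rem=12, quantum used, demote→Q1. Q0=[P3,P4,P5] Q1=[P1,P2] Q2=[]
t=4-5: P3@Q0 runs 1, rem=9, I/O yield, promote→Q0. Q0=[P4,P5,P3] Q1=[P1,P2] Q2=[]
t=5-7: P4@Q0 runs 2, rem=13, I/O yield, promote→Q0. Q0=[P5,P3,P4] Q1=[P1,P2] Q2=[]
t=7-9: P5@Q0 runs 2, rem=2, quantum used, demote→Q1. Q0=[P3,P4] Q1=[P1,P2,P5] Q2=[]
t=9-10: P3@Q0 runs 1, rem=8, I/O yield, promote→Q0. Q0=[P4,P3] Q1=[P1,P2,P5] Q2=[]
t=10-12: P4@Q0 runs 2, rem=11, I/O yield, promote→Q0. Q0=[P3,P4] Q1=[P1,P2,P5] Q2=[]
t=12-13: P3@Q0 runs 1, rem=7, I/O yield, promote→Q0. Q0=[P4,P3] Q1=[P1,P2,P5] Q2=[]
t=13-15: P4@Q0 runs 2, rem=9, I/O yield, promote→Q0. Q0=[P3,P4] Q1=[P1,P2,P5] Q2=[]
t=15-16: P3@Q0 runs 1, rem=6, I/O yield, promote→Q0. Q0=[P4,P3] Q1=[P1,P2,P5] Q2=[]
t=16-18: P4@Q0 runs 2, rem=7, I/O yield, promote→Q0. Q0=[P3,P4] Q1=[P1,P2,P5] Q2=[]
t=18-19: P3@Q0 runs 1, rem=5, I/O yield, promote→Q0. Q0=[P4,P3] Q1=[P1,P2,P5] Q2=[]
t=19-21: P4@Q0 runs 2, rem=5, I/O yield, promote→Q0. Q0=[P3,P4] Q1=[P1,P2,P5] Q2=[]
t=21-22: P3@Q0 runs 1, rem=4, I/O yield, promote→Q0. Q0=[P4,P3] Q1=[P1,P2,P5] Q2=[]
t=22-24: P4@Q0 runs 2, rem=3, I/O yield, promote→Q0. Q0=[P3,P4] Q1=[P1,P2,P5] Q2=[]
t=24-25: P3@Q0 runs 1, rem=3, I/O yield, promote→Q0. Q0=[P4,P3] Q1=[P1,P2,P5] Q2=[]
t=25-27: P4@Q0 runs 2, rem=1, I/O yield, promote→Q0. Q0=[P3,P4] Q1=[P1,P2,P5] Q2=[]
t=27-28: P3@Q0 runs 1, rem=2, I/O yield, promote→Q0. Q0=[P4,P3] Q1=[P1,P2,P5] Q2=[]
t=28-29: P4@Q0 runs 1, rem=0, completes. Q0=[P3] Q1=[P1,P2,P5] Q2=[]
t=29-30: P3@Q0 runs 1, rem=1, I/O yield, promote→Q0. Q0=[P3] Q1=[P1,P2,P5] Q2=[]
t=30-31: P3@Q0 runs 1, rem=0, completes. Q0=[] Q1=[P1,P2,P5] Q2=[]
t=31-37: P1@Q1 runs 6, rem=7, quantum used, demote→Q2. Q0=[] Q1=[P2,P5] Q2=[P1]
t=37-40: P2@Q1 runs 3, rem=9, I/O yield, promote→Q0. Q0=[P2] Q1=[P5] Q2=[P1]
t=40-42: P2@Q0 runs 2, rem=7, quantum used, demote→Q1. Q0=[] Q1=[P5,P2] Q2=[P1]
t=42-44: P5@Q1 runs 2, rem=0, completes. Q0=[] Q1=[P2] Q2=[P1]
t=44-47: P2@Q1 runs 3, rem=4, I/O yield, promote→Q0. Q0=[P2] Q1=[] Q2=[P1]
t=47-49: P2@Q0 runs 2, rem=2, quantum used, demote→Q1. Q0=[] Q1=[P2] Q2=[P1]
t=49-51: P2@Q1 runs 2, rem=0, completes. Q0=[] Q1=[] Q2=[P1]
t=51-58: P1@Q2 runs 7, rem=0, completes. Q0=[] Q1=[] Q2=[]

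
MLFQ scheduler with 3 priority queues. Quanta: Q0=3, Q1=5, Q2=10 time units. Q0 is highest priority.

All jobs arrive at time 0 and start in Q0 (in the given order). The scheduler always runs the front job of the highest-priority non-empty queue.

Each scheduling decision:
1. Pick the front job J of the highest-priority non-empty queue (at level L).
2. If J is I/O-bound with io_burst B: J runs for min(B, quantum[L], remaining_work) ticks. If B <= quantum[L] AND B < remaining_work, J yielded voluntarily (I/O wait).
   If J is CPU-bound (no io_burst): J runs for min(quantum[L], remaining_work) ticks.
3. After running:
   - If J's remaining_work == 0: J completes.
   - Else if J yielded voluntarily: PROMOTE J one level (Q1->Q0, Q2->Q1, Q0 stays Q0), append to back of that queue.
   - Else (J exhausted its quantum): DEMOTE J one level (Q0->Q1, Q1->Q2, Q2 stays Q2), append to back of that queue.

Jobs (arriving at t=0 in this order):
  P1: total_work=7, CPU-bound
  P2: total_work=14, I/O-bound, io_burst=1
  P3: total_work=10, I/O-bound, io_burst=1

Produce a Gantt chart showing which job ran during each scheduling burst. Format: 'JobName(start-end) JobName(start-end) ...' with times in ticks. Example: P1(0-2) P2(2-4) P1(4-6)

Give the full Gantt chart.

Answer: P1(0-3) P2(3-4) P3(4-5) P2(5-6) P3(6-7) P2(7-8) P3(8-9) P2(9-10) P3(10-11) P2(11-12) P3(12-13) P2(13-14) P3(14-15) P2(15-16) P3(16-17) P2(17-18) P3(18-19) P2(19-20) P3(20-21) P2(21-22) P3(22-23) P2(23-24) P2(24-25) P2(25-26) P2(26-27) P1(27-31)

Derivation:
t=0-3: P1@Q0 runs 3, rem=4, quantum used, demote→Q1. Q0=[P2,P3] Q1=[P1] Q2=[]
t=3-4: P2@Q0 runs 1, rem=13, I/O yield, promote→Q0. Q0=[P3,P2] Q1=[P1] Q2=[]
t=4-5: P3@Q0 runs 1, rem=9, I/O yield, promote→Q0. Q0=[P2,P3] Q1=[P1] Q2=[]
t=5-6: P2@Q0 runs 1, rem=12, I/O yield, promote→Q0. Q0=[P3,P2] Q1=[P1] Q2=[]
t=6-7: P3@Q0 runs 1, rem=8, I/O yield, promote→Q0. Q0=[P2,P3] Q1=[P1] Q2=[]
t=7-8: P2@Q0 runs 1, rem=11, I/O yield, promote→Q0. Q0=[P3,P2] Q1=[P1] Q2=[]
t=8-9: P3@Q0 runs 1, rem=7, I/O yield, promote→Q0. Q0=[P2,P3] Q1=[P1] Q2=[]
t=9-10: P2@Q0 runs 1, rem=10, I/O yield, promote→Q0. Q0=[P3,P2] Q1=[P1] Q2=[]
t=10-11: P3@Q0 runs 1, rem=6, I/O yield, promote→Q0. Q0=[P2,P3] Q1=[P1] Q2=[]
t=11-12: P2@Q0 runs 1, rem=9, I/O yield, promote→Q0. Q0=[P3,P2] Q1=[P1] Q2=[]
t=12-13: P3@Q0 runs 1, rem=5, I/O yield, promote→Q0. Q0=[P2,P3] Q1=[P1] Q2=[]
t=13-14: P2@Q0 runs 1, rem=8, I/O yield, promote→Q0. Q0=[P3,P2] Q1=[P1] Q2=[]
t=14-15: P3@Q0 runs 1, rem=4, I/O yield, promote→Q0. Q0=[P2,P3] Q1=[P1] Q2=[]
t=15-16: P2@Q0 runs 1, rem=7, I/O yield, promote→Q0. Q0=[P3,P2] Q1=[P1] Q2=[]
t=16-17: P3@Q0 runs 1, rem=3, I/O yield, promote→Q0. Q0=[P2,P3] Q1=[P1] Q2=[]
t=17-18: P2@Q0 runs 1, rem=6, I/O yield, promote→Q0. Q0=[P3,P2] Q1=[P1] Q2=[]
t=18-19: P3@Q0 runs 1, rem=2, I/O yield, promote→Q0. Q0=[P2,P3] Q1=[P1] Q2=[]
t=19-20: P2@Q0 runs 1, rem=5, I/O yield, promote→Q0. Q0=[P3,P2] Q1=[P1] Q2=[]
t=20-21: P3@Q0 runs 1, rem=1, I/O yield, promote→Q0. Q0=[P2,P3] Q1=[P1] Q2=[]
t=21-22: P2@Q0 runs 1, rem=4, I/O yield, promote→Q0. Q0=[P3,P2] Q1=[P1] Q2=[]
t=22-23: P3@Q0 runs 1, rem=0, completes. Q0=[P2] Q1=[P1] Q2=[]
t=23-24: P2@Q0 runs 1, rem=3, I/O yield, promote→Q0. Q0=[P2] Q1=[P1] Q2=[]
t=24-25: P2@Q0 runs 1, rem=2, I/O yield, promote→Q0. Q0=[P2] Q1=[P1] Q2=[]
t=25-26: P2@Q0 runs 1, rem=1, I/O yield, promote→Q0. Q0=[P2] Q1=[P1] Q2=[]
t=26-27: P2@Q0 runs 1, rem=0, completes. Q0=[] Q1=[P1] Q2=[]
t=27-31: P1@Q1 runs 4, rem=0, completes. Q0=[] Q1=[] Q2=[]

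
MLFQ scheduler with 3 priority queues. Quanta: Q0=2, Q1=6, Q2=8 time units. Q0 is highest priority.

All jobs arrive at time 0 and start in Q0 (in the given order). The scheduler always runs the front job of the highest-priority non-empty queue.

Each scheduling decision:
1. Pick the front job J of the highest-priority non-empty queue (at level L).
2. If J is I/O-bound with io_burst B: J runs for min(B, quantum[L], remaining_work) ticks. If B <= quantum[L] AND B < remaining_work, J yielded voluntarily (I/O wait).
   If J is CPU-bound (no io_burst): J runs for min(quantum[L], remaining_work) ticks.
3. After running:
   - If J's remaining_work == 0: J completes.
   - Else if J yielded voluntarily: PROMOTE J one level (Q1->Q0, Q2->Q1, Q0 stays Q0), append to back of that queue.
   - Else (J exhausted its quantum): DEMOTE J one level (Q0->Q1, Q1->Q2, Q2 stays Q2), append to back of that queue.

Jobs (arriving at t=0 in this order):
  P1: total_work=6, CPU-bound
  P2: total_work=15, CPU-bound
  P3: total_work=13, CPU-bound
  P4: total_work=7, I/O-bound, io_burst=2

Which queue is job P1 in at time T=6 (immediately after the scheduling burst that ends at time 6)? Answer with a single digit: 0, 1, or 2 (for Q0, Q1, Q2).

t=0-2: P1@Q0 runs 2, rem=4, quantum used, demote→Q1. Q0=[P2,P3,P4] Q1=[P1] Q2=[]
t=2-4: P2@Q0 runs 2, rem=13, quantum used, demote→Q1. Q0=[P3,P4] Q1=[P1,P2] Q2=[]
t=4-6: P3@Q0 runs 2, rem=11, quantum used, demote→Q1. Q0=[P4] Q1=[P1,P2,P3] Q2=[]
t=6-8: P4@Q0 runs 2, rem=5, I/O yield, promote→Q0. Q0=[P4] Q1=[P1,P2,P3] Q2=[]
t=8-10: P4@Q0 runs 2, rem=3, I/O yield, promote→Q0. Q0=[P4] Q1=[P1,P2,P3] Q2=[]
t=10-12: P4@Q0 runs 2, rem=1, I/O yield, promote→Q0. Q0=[P4] Q1=[P1,P2,P3] Q2=[]
t=12-13: P4@Q0 runs 1, rem=0, completes. Q0=[] Q1=[P1,P2,P3] Q2=[]
t=13-17: P1@Q1 runs 4, rem=0, completes. Q0=[] Q1=[P2,P3] Q2=[]
t=17-23: P2@Q1 runs 6, rem=7, quantum used, demote→Q2. Q0=[] Q1=[P3] Q2=[P2]
t=23-29: P3@Q1 runs 6, rem=5, quantum used, demote→Q2. Q0=[] Q1=[] Q2=[P2,P3]
t=29-36: P2@Q2 runs 7, rem=0, completes. Q0=[] Q1=[] Q2=[P3]
t=36-41: P3@Q2 runs 5, rem=0, completes. Q0=[] Q1=[] Q2=[]

Answer: 1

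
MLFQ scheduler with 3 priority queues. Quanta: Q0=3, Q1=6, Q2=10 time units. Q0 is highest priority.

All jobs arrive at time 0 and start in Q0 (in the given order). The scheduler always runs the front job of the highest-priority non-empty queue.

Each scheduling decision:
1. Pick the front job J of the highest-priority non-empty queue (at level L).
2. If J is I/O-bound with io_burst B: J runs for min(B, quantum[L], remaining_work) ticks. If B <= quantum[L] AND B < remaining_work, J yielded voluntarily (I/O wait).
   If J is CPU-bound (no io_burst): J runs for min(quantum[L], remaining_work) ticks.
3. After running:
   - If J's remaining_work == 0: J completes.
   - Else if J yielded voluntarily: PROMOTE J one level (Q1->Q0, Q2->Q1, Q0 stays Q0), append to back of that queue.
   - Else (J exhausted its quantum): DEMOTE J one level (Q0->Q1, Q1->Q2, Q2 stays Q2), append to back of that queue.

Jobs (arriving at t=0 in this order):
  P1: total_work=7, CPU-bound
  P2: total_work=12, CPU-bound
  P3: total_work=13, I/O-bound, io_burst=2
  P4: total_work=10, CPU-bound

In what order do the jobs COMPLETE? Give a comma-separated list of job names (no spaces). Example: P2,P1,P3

t=0-3: P1@Q0 runs 3, rem=4, quantum used, demote→Q1. Q0=[P2,P3,P4] Q1=[P1] Q2=[]
t=3-6: P2@Q0 runs 3, rem=9, quantum used, demote→Q1. Q0=[P3,P4] Q1=[P1,P2] Q2=[]
t=6-8: P3@Q0 runs 2, rem=11, I/O yield, promote→Q0. Q0=[P4,P3] Q1=[P1,P2] Q2=[]
t=8-11: P4@Q0 runs 3, rem=7, quantum used, demote→Q1. Q0=[P3] Q1=[P1,P2,P4] Q2=[]
t=11-13: P3@Q0 runs 2, rem=9, I/O yield, promote→Q0. Q0=[P3] Q1=[P1,P2,P4] Q2=[]
t=13-15: P3@Q0 runs 2, rem=7, I/O yield, promote→Q0. Q0=[P3] Q1=[P1,P2,P4] Q2=[]
t=15-17: P3@Q0 runs 2, rem=5, I/O yield, promote→Q0. Q0=[P3] Q1=[P1,P2,P4] Q2=[]
t=17-19: P3@Q0 runs 2, rem=3, I/O yield, promote→Q0. Q0=[P3] Q1=[P1,P2,P4] Q2=[]
t=19-21: P3@Q0 runs 2, rem=1, I/O yield, promote→Q0. Q0=[P3] Q1=[P1,P2,P4] Q2=[]
t=21-22: P3@Q0 runs 1, rem=0, completes. Q0=[] Q1=[P1,P2,P4] Q2=[]
t=22-26: P1@Q1 runs 4, rem=0, completes. Q0=[] Q1=[P2,P4] Q2=[]
t=26-32: P2@Q1 runs 6, rem=3, quantum used, demote→Q2. Q0=[] Q1=[P4] Q2=[P2]
t=32-38: P4@Q1 runs 6, rem=1, quantum used, demote→Q2. Q0=[] Q1=[] Q2=[P2,P4]
t=38-41: P2@Q2 runs 3, rem=0, completes. Q0=[] Q1=[] Q2=[P4]
t=41-42: P4@Q2 runs 1, rem=0, completes. Q0=[] Q1=[] Q2=[]

Answer: P3,P1,P2,P4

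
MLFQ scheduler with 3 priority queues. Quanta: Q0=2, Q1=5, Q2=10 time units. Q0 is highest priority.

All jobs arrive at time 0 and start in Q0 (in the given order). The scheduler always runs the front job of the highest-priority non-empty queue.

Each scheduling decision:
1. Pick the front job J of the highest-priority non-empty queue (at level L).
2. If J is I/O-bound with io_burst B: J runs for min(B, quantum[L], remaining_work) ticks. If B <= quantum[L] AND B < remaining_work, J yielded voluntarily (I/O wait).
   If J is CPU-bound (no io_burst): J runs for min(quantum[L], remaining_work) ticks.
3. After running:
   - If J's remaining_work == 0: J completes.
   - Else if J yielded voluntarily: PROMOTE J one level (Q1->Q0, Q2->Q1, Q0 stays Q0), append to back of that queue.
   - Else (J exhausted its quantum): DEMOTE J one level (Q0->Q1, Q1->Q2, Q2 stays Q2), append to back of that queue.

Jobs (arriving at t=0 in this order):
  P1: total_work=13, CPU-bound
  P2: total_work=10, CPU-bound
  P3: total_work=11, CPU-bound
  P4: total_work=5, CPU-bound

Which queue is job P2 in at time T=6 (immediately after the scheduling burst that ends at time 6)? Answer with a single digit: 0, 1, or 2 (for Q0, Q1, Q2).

Answer: 1

Derivation:
t=0-2: P1@Q0 runs 2, rem=11, quantum used, demote→Q1. Q0=[P2,P3,P4] Q1=[P1] Q2=[]
t=2-4: P2@Q0 runs 2, rem=8, quantum used, demote→Q1. Q0=[P3,P4] Q1=[P1,P2] Q2=[]
t=4-6: P3@Q0 runs 2, rem=9, quantum used, demote→Q1. Q0=[P4] Q1=[P1,P2,P3] Q2=[]
t=6-8: P4@Q0 runs 2, rem=3, quantum used, demote→Q1. Q0=[] Q1=[P1,P2,P3,P4] Q2=[]
t=8-13: P1@Q1 runs 5, rem=6, quantum used, demote→Q2. Q0=[] Q1=[P2,P3,P4] Q2=[P1]
t=13-18: P2@Q1 runs 5, rem=3, quantum used, demote→Q2. Q0=[] Q1=[P3,P4] Q2=[P1,P2]
t=18-23: P3@Q1 runs 5, rem=4, quantum used, demote→Q2. Q0=[] Q1=[P4] Q2=[P1,P2,P3]
t=23-26: P4@Q1 runs 3, rem=0, completes. Q0=[] Q1=[] Q2=[P1,P2,P3]
t=26-32: P1@Q2 runs 6, rem=0, completes. Q0=[] Q1=[] Q2=[P2,P3]
t=32-35: P2@Q2 runs 3, rem=0, completes. Q0=[] Q1=[] Q2=[P3]
t=35-39: P3@Q2 runs 4, rem=0, completes. Q0=[] Q1=[] Q2=[]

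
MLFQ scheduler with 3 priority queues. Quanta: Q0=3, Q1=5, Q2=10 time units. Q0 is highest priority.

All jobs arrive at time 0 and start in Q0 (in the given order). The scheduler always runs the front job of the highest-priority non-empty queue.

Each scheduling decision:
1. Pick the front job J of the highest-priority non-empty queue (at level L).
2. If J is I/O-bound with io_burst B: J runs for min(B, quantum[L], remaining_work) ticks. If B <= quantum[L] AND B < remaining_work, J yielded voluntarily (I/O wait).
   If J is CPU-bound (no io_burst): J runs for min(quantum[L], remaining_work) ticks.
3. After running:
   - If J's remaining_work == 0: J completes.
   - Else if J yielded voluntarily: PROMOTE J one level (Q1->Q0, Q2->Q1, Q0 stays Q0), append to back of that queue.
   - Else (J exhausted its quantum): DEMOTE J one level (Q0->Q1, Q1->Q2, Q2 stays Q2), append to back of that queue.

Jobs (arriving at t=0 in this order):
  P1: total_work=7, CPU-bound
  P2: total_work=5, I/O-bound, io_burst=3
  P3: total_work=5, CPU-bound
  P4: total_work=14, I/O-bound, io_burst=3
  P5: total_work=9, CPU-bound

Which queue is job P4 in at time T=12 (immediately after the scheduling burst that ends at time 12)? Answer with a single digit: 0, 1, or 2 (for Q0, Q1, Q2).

t=0-3: P1@Q0 runs 3, rem=4, quantum used, demote→Q1. Q0=[P2,P3,P4,P5] Q1=[P1] Q2=[]
t=3-6: P2@Q0 runs 3, rem=2, I/O yield, promote→Q0. Q0=[P3,P4,P5,P2] Q1=[P1] Q2=[]
t=6-9: P3@Q0 runs 3, rem=2, quantum used, demote→Q1. Q0=[P4,P5,P2] Q1=[P1,P3] Q2=[]
t=9-12: P4@Q0 runs 3, rem=11, I/O yield, promote→Q0. Q0=[P5,P2,P4] Q1=[P1,P3] Q2=[]
t=12-15: P5@Q0 runs 3, rem=6, quantum used, demote→Q1. Q0=[P2,P4] Q1=[P1,P3,P5] Q2=[]
t=15-17: P2@Q0 runs 2, rem=0, completes. Q0=[P4] Q1=[P1,P3,P5] Q2=[]
t=17-20: P4@Q0 runs 3, rem=8, I/O yield, promote→Q0. Q0=[P4] Q1=[P1,P3,P5] Q2=[]
t=20-23: P4@Q0 runs 3, rem=5, I/O yield, promote→Q0. Q0=[P4] Q1=[P1,P3,P5] Q2=[]
t=23-26: P4@Q0 runs 3, rem=2, I/O yield, promote→Q0. Q0=[P4] Q1=[P1,P3,P5] Q2=[]
t=26-28: P4@Q0 runs 2, rem=0, completes. Q0=[] Q1=[P1,P3,P5] Q2=[]
t=28-32: P1@Q1 runs 4, rem=0, completes. Q0=[] Q1=[P3,P5] Q2=[]
t=32-34: P3@Q1 runs 2, rem=0, completes. Q0=[] Q1=[P5] Q2=[]
t=34-39: P5@Q1 runs 5, rem=1, quantum used, demote→Q2. Q0=[] Q1=[] Q2=[P5]
t=39-40: P5@Q2 runs 1, rem=0, completes. Q0=[] Q1=[] Q2=[]

Answer: 0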